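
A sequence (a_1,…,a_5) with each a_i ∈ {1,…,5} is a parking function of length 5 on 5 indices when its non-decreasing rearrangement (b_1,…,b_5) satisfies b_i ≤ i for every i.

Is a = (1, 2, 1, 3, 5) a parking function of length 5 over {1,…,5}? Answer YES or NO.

Order a: b = (1, 1, 2, 3, 5).
  b_1=1 ≤ 1
  b_2=1 ≤ 2
  b_3=2 ≤ 3
  b_4=3 ≤ 4
  b_5=5 ≤ 5
All bounds hold ⇒ YES

YES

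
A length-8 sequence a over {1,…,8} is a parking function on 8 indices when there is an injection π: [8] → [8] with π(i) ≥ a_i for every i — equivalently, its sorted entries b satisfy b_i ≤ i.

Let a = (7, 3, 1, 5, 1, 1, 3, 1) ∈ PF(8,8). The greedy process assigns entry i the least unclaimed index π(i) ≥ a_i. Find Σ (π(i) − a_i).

Σπ = 8·9/2 = 36 (π permutes [8]); Σa = 7+3+1+5+1+1+3+1 = 22; disp = 36−22 = 14.

14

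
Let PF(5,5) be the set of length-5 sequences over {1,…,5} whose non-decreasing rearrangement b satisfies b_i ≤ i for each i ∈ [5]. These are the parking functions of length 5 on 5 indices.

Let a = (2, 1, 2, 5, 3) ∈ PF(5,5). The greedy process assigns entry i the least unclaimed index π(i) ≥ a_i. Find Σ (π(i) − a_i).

2

Σπ = 15 ({1..5} each once); Σa = 2+1+2+5+3 = 13; disp = 15−13 = 2.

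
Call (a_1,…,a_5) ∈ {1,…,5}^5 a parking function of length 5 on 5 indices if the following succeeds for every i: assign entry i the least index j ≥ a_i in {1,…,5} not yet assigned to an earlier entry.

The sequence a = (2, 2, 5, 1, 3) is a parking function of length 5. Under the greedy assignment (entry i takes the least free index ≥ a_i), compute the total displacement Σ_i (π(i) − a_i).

2

Σπ = 15 ({1..5} each once); Σa = 2+2+5+1+3 = 13; disp = 15−13 = 2.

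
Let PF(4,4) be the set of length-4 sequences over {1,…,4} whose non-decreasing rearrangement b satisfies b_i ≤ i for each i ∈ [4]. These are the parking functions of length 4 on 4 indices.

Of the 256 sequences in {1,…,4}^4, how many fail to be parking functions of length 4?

#PF = (4−4+1)·(4+1)^(4−1) = 1 · 125 = 125
E.g. (4,3,3,2) → sorted (2,3,3,4): b_1=2>1, not a PF.
So 256 − 125 = 131 fail.

131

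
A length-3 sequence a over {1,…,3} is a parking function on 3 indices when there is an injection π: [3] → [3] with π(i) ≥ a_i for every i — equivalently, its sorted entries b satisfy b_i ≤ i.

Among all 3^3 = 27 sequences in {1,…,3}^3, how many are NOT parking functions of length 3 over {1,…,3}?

11

|PF(3,3)| = (3+1−3)·(3+1)^{3−1} = 1×16 = 16 (Pollak)
Example (3,3,3) → sorted (3,3,3): b_1=3>1, not a PF.
So 27 − 16 = 11 fail.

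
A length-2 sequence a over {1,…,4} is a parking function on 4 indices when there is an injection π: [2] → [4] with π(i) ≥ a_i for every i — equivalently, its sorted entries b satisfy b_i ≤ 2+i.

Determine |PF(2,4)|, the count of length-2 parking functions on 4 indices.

|PF| = (5−2)·5^(2−1) = 3 · 5 = 15 (Pollak)
One tuple (1,2) → sorted (1,2): b_i ≤ 2+i ∀i, a PF.

15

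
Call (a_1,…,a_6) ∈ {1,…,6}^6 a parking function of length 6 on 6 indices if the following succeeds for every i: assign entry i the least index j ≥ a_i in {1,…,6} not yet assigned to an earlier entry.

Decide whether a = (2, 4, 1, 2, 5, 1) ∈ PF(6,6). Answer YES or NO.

YES

Order a: b = (1, 1, 2, 2, 4, 5).
  b_1=1 ≤ 1
  b_2=1 ≤ 2
  b_3=2 ≤ 3
  b_4=2 ≤ 4
  b_5=4 ≤ 5
  b_6=5 ≤ 6
All bounds hold ⇒ YES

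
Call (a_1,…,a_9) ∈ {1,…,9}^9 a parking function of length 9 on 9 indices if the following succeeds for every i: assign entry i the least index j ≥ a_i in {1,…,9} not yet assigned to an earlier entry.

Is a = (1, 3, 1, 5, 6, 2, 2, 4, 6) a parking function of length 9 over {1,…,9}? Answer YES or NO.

YES

Rearranged: b = (1, 1, 2, 2, 3, 4, 5, 6, 6).
  b_1=1 ≤ 1
  b_2=1 ≤ 2
  b_3=2 ≤ 3
  b_4=2 ≤ 4
  b_5=3 ≤ 5
  b_6=4 ≤ 6
  b_7=5 ≤ 7
  b_8=6 ≤ 8
  b_9=6 ≤ 9
All bounds hold ⇒ YES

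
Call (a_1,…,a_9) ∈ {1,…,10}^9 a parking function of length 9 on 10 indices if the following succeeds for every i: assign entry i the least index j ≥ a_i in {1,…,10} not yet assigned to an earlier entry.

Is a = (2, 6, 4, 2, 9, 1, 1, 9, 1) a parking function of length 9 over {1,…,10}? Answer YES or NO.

Order a: b = (1, 1, 1, 2, 2, 4, 6, 9, 9).
  b_1=1 ≤ 2
  b_2=1 ≤ 3
  b_3=1 ≤ 4
  b_4=2 ≤ 5
  b_5=2 ≤ 6
  b_6=4 ≤ 7
  b_7=6 ≤ 8
  b_8=9 ≤ 9
  b_9=9 ≤ 10
All bounds hold ⇒ YES

YES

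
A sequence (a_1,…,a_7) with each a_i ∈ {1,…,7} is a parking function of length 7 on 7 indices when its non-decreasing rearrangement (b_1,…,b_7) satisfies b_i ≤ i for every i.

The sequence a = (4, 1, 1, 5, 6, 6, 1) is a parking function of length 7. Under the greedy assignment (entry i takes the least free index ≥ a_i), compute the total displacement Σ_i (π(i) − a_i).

4

Σπ = 7·8/2 = 28 (π permutes [7]); Σa = 4+1+1+5+6+6+1 = 24; disp = 28−24 = 4.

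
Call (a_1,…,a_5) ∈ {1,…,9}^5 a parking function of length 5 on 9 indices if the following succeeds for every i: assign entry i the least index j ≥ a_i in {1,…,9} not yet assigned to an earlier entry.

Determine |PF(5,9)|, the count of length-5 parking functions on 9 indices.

50000

|PF| = (10−5)·10^(5−1) = 5×10000 = 50000 (Konheim–Weiss)
Check (7,8,4,1,1) → sorted (1,1,4,7,8): b_i ≤ 4+i ∀i, a PF.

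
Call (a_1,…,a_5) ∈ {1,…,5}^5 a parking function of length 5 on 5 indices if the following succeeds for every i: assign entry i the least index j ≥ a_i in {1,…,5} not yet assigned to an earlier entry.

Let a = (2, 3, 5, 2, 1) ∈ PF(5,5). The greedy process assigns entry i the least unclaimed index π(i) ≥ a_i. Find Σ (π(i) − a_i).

Σπ(i) = 1+…+5 = 15; Σa = 2+3+5+2+1 = 13; disp = 15−13 = 2.

2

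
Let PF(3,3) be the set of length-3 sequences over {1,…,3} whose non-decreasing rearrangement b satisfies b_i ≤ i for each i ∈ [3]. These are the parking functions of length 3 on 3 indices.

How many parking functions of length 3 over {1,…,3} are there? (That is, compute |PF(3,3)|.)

Count = (3−3+1)·(3+1)^(3−1) = 1×16 = 16
Example (2,1,1) → sorted (1,1,2): b_i ≤ i ∀i, a PF.

16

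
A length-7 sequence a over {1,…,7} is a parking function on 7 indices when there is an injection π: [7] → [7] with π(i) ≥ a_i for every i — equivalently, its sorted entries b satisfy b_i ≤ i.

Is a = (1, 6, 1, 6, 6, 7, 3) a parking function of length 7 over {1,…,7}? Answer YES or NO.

NO

Sorted: b = (1, 1, 3, 6, 6, 6, 7).
  b_1=1 ≤ 1
  b_2=1 ≤ 2
  b_3=3 ≤ 3
  b_4=6 > 4
  fails at i=4 ⇒ NO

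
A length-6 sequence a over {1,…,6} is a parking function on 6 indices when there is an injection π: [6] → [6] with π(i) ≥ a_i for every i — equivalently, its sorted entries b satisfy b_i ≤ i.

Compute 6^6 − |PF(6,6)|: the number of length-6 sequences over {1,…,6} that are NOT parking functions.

29849

|PF(6,6)| = (6+1−6)·(6+1)^{6−1} = 1×16807 = 16807 (Pollak)
Check (3,6,5,4,5,4) → sorted (3,4,4,5,5,6): b_1=3>1, not a PF.
6^6 − 16807 = 46656 − 16807 = 29849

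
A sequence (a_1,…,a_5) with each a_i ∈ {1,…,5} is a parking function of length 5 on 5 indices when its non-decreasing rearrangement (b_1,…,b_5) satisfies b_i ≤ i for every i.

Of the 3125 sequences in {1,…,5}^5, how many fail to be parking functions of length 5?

1829

|PF| = 1·6^4 = 1 · 1296 = 1296 (Pollak)
Example (1,1,5,5,1) → sorted (1,1,1,5,5): b_4=5>4, not a PF.
Total 3125; non-PF = 3125−1296 = 1829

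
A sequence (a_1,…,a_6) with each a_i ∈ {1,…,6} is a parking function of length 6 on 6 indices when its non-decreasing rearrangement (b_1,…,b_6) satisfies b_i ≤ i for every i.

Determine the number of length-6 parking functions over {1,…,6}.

Count = (6−6+1)·(6+1)^(6−1) = 1×16807 = 16807 (Konheim–Weiss)
Check (4,1,1,2,5,2) → sorted (1,1,2,2,4,5): b_i ≤ i ∀i, a PF.

16807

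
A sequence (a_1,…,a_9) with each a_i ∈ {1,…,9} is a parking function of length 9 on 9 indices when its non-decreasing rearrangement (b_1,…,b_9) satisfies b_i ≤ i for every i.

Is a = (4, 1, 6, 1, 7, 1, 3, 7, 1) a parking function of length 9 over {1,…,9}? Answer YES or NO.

Rearranged: b = (1, 1, 1, 1, 3, 4, 6, 7, 7).
  b_1=1 ≤ 1
  b_2=1 ≤ 2
  b_3=1 ≤ 3
  b_4=1 ≤ 4
  b_5=3 ≤ 5
  b_6=4 ≤ 6
  b_7=6 ≤ 7
  b_8=7 ≤ 8
  b_9=7 ≤ 9
All bounds hold ⇒ YES

YES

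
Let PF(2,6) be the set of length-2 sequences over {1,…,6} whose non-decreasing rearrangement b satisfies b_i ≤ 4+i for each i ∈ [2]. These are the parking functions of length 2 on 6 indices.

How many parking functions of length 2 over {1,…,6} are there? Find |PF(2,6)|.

35

|PF| = (6−2+1)·(6+1)^(2−1) = 5 · 7 = 35 (Pollak)
E.g. (4,3) → sorted (3,4): b_i ≤ 4+i ∀i, a PF.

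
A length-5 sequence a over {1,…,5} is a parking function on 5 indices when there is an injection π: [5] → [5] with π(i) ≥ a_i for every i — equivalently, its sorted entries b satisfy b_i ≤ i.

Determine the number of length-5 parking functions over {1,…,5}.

#PF = (6−5)·6^(5−1) = 1·1296 = 1296 (Konheim–Weiss)
One tuple (1,1,5,1,3) → sorted (1,1,1,3,5): b_i ≤ i ∀i, a PF.

1296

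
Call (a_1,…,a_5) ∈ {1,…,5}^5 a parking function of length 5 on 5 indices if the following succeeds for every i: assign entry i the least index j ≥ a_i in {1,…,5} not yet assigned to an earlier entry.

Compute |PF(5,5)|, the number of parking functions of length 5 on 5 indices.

1296

Count = 1·6^4 = 1·1296 = 1296 (Konheim–Weiss)
Check (4,1,1,1,2) → sorted (1,1,1,2,4): b_i ≤ i ∀i, a PF.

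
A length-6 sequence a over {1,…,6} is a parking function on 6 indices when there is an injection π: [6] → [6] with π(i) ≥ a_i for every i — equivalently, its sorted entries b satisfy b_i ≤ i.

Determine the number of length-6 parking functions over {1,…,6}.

16807

|PF(6,6)| = 1·7^5 = 1 · 16807 = 16807 (Pollak)
One tuple (1,2,6,2,1,1) → sorted (1,1,1,2,2,6): b_i ≤ i ∀i, a PF.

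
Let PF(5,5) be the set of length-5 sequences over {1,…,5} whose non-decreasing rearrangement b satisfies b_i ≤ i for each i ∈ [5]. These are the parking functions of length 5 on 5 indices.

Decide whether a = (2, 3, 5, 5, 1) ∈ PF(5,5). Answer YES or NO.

NO

Sorted: b = (1, 2, 3, 5, 5).
  b_1=1 ≤ 1
  b_2=2 ≤ 2
  b_3=3 ≤ 3
  b_4=5 > 4
  fails at i=4 ⇒ NO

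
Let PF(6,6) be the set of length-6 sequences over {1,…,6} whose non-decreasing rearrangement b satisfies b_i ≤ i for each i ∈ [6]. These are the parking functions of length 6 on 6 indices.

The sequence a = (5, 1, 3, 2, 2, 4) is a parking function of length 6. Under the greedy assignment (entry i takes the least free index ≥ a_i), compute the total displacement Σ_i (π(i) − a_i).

Σπ = 21 ({1..6} each once); Σa = 5+1+3+2+2+4 = 17; disp = 21−17 = 4.

4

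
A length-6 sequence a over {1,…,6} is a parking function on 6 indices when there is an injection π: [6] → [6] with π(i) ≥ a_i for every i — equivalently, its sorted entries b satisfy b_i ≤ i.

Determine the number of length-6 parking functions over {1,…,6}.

|PF| = (7−6)·7^(6−1) = 1 · 16807 = 16807 (Pollak)
Example (2,1,2,5,3,6) → sorted (1,2,2,3,5,6): b_i ≤ i ∀i, a PF.

16807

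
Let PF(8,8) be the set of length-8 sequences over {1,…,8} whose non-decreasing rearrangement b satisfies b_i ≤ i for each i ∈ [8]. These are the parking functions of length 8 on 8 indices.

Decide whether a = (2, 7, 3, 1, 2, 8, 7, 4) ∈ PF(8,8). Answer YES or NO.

Rearranged: b = (1, 2, 2, 3, 4, 7, 7, 8).
  b_1=1 ≤ 1
  b_2=2 ≤ 2
  b_3=2 ≤ 3
  b_4=3 ≤ 4
  b_5=4 ≤ 5
  b_6=7 > 6
  fails at i=6 ⇒ NO

NO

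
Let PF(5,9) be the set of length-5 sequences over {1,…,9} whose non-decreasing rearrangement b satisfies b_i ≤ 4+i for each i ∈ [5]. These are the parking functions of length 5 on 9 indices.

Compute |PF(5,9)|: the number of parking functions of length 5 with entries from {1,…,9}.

50000

Count = (10−5)·10^(5−1) = 5×10000 = 50000 [KW]
E.g. (7,9,4,4,8) → sorted (4,4,7,8,9): b_i ≤ 4+i ∀i, a PF.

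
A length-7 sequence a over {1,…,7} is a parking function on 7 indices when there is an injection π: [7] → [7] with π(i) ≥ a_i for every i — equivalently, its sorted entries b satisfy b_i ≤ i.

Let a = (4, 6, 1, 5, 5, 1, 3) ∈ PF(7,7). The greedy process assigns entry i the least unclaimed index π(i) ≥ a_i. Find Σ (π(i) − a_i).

Σπ(i) = 1+…+7 = 28; Σa = 4+6+1+5+5+1+3 = 25; disp = 28−25 = 3.

3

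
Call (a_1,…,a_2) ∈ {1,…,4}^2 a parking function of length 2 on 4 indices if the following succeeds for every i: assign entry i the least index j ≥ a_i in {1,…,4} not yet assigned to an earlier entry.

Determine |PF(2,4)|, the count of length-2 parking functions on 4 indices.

|PF| = (4+1−2)·(4+1)^{2−1} = 3 · 5 = 15 (Pollak)
One tuple (1,3) → sorted (1,3): b_i ≤ 2+i ∀i, a PF.

15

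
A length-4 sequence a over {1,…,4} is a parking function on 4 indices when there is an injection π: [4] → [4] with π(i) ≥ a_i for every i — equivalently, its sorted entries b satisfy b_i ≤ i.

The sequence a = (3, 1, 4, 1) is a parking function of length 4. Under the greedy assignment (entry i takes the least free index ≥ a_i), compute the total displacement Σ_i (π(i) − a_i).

1

Σπ = 4·5/2 = 10 (π permutes [4]); Σa = 3+1+4+1 = 9; disp = 10−9 = 1.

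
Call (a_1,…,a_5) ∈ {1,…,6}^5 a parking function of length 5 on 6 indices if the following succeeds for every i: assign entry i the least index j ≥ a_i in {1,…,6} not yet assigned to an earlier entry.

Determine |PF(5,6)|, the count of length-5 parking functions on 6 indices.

|PF(5,6)| = (7−5)·7^(5−1) = 2·2401 = 4802 (Pollak)
Check (2,2,2,2,5) → sorted (2,2,2,2,5): b_i ≤ 1+i ∀i, a PF.

4802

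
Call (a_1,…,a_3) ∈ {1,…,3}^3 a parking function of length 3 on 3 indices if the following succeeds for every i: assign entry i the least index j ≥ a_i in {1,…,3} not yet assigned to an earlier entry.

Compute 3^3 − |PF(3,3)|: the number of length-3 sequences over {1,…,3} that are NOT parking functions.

11

Count = (3−3+1)·(3+1)^(3−1) = 1·16 = 16 (Pollak)
E.g. (2,3,2) → sorted (2,2,3): b_1=2>1, not a PF.
3^3 − 16 = 27 − 16 = 11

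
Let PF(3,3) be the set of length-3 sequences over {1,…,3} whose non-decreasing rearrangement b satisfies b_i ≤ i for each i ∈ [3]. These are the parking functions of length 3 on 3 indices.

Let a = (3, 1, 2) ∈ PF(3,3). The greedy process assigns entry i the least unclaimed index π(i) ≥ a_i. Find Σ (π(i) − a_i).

0

Σπ = 6 ({1..3} each once); Σa = 3+1+2 = 6; disp = 6−6 = 0.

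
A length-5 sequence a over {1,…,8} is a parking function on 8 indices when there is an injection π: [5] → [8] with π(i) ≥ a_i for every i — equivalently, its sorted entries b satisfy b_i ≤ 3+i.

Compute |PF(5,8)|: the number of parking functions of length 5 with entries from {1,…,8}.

26244

#PF = (9−5)·9^(5−1) = 4·6561 = 26244 (Konheim–Weiss)
Example (5,5,2,3,5) → sorted (2,3,5,5,5): b_i ≤ 3+i ∀i, a PF.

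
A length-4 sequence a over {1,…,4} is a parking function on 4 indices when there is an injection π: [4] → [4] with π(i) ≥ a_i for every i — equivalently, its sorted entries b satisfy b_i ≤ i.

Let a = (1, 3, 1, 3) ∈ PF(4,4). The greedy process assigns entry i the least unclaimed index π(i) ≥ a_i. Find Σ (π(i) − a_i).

Σπ(i) = 1+…+4 = 10; Σa = 1+3+1+3 = 8; disp = 10−8 = 2.

2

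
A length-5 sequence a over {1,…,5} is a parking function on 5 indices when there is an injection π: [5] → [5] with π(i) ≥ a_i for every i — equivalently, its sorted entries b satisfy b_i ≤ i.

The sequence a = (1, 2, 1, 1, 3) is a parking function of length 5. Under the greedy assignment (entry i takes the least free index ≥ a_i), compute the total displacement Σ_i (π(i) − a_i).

Σπ = 15 ({1..5} each once); Σa = 1+2+1+1+3 = 8; disp = 15−8 = 7.

7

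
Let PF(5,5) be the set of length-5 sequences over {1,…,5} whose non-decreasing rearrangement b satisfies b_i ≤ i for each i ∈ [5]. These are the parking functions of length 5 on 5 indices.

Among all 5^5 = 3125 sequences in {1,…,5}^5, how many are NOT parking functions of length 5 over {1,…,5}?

1829

Count = 1·6^4 = 1 · 1296 = 1296 (Konheim–Weiss)
E.g. (4,5,4,4,4) → sorted (4,4,4,4,5): b_1=4>1, not a PF.
5^5 − 1296 = 3125 − 1296 = 1829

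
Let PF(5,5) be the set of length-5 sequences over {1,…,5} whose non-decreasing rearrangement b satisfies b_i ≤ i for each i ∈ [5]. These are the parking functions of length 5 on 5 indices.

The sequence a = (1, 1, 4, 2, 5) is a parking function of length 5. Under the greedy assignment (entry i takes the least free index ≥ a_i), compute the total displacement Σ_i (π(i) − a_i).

Σπ = 15 ({1..5} each once); Σa = 1+1+4+2+5 = 13; disp = 15−13 = 2.

2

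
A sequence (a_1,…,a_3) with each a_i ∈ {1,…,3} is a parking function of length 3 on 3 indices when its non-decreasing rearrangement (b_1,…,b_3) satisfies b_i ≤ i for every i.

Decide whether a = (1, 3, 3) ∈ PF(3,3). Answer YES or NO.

NO

Sorted: b = (1, 3, 3).
  b_1=1 ≤ 1
  b_2=3 > 2
  fails at i=2 ⇒ NO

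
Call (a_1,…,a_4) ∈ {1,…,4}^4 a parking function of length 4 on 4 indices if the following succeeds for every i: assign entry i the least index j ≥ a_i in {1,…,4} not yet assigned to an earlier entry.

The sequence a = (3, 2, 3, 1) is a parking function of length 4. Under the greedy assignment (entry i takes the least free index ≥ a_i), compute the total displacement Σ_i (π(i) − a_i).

Σπ = 10 ({1..4} each once); Σa = 3+2+3+1 = 9; disp = 10−9 = 1.

1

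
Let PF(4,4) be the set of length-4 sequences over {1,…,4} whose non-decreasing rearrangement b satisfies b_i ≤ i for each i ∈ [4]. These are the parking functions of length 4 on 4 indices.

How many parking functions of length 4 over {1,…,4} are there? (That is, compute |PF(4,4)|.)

125

#PF = (4+1−4)·(4+1)^{4−1} = 1×125 = 125 (Pollak)
One tuple (2,3,1,3) → sorted (1,2,3,3): b_i ≤ i ∀i, a PF.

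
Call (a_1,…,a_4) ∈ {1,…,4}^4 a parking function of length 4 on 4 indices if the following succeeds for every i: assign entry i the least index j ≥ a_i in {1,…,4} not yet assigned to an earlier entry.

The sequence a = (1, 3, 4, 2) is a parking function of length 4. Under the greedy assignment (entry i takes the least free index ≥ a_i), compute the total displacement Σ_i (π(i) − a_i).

0

Σπ(i) = 1+…+4 = 10; Σa = 1+3+4+2 = 10; disp = 10−10 = 0.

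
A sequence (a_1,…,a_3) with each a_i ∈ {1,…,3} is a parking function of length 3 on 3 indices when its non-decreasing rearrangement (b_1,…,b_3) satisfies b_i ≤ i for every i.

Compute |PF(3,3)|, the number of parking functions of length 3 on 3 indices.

|PF(3,3)| = 1·4^2 = 1 · 16 = 16
Example (2,2,1) → sorted (1,2,2): b_i ≤ i ∀i, a PF.

16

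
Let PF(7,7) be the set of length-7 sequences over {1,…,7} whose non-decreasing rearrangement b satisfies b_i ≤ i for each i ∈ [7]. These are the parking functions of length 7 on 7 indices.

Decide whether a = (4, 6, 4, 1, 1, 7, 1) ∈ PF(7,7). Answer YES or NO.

Sorted: b = (1, 1, 1, 4, 4, 6, 7).
  b_1=1 ≤ 1
  b_2=1 ≤ 2
  b_3=1 ≤ 3
  b_4=4 ≤ 4
  b_5=4 ≤ 5
  b_6=6 ≤ 6
  b_7=7 ≤ 7
All bounds hold ⇒ YES

YES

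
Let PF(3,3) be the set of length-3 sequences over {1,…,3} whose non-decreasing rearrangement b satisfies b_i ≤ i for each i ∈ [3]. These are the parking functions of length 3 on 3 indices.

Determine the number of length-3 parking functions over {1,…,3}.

Count = (4−3)·4^(3−1) = 1×16 = 16
Example (1,1,3) → sorted (1,1,3): b_i ≤ i ∀i, a PF.

16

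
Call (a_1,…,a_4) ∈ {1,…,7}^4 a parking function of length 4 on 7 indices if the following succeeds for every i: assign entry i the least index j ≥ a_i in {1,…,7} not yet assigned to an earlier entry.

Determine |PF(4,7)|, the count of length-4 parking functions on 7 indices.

2048

|PF| = (8−4)·8^(4−1) = 4×512 = 2048
E.g. (4,3,3,7) → sorted (3,3,4,7): b_i ≤ 3+i ∀i, a PF.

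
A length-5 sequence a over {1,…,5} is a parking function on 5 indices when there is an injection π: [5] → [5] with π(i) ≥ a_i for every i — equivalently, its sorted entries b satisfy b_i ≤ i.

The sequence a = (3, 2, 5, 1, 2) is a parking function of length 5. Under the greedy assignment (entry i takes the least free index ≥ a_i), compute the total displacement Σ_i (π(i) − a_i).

Σπ(i) = 1+…+5 = 15; Σa = 3+2+5+1+2 = 13; disp = 15−13 = 2.

2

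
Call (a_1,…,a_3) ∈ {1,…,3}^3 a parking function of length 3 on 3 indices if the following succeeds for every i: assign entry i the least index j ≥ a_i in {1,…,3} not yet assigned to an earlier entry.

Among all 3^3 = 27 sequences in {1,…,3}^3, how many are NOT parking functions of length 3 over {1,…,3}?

11

|PF(3,3)| = (3−3+1)·(3+1)^(3−1) = 1×16 = 16
E.g. (3,3,3) → sorted (3,3,3): b_1=3>1, not a PF.
Total 27; non-PF = 27−16 = 11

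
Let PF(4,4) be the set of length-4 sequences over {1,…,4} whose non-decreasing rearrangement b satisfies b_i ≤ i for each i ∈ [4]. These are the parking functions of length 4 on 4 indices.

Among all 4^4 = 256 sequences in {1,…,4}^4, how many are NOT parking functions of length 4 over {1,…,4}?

131

#PF = 1·5^3 = 1×125 = 125 (Pollak)
Example (2,2,4,3) → sorted (2,2,3,4): b_1=2>1, not a PF.
4^4 − 125 = 256 − 125 = 131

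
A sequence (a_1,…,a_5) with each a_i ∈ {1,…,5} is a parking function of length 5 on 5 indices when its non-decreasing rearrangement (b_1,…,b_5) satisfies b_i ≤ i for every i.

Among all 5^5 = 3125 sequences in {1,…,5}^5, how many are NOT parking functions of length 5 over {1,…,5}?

1829

|PF(5,5)| = (5+1−5)·(5+1)^{5−1} = 1·1296 = 1296 (Konheim–Weiss)
Example (4,3,4,2,2) → sorted (2,2,3,4,4): b_1=2>1, not a PF.
Total 3125; non-PF = 3125−1296 = 1829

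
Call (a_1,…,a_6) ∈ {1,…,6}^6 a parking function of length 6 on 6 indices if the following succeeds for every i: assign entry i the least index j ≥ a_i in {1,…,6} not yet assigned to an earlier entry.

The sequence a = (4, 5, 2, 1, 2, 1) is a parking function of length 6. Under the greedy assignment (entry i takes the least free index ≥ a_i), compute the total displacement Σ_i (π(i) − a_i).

6

Σπ = 6·7/2 = 21 (π permutes [6]); Σa = 4+5+2+1+2+1 = 15; disp = 21−15 = 6.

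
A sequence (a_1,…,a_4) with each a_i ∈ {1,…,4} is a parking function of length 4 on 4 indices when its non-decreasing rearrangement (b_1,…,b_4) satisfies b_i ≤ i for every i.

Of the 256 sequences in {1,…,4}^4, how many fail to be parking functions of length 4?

|PF| = (4−4+1)·(4+1)^(4−1) = 1·125 = 125 (Konheim–Weiss)
Example (2,3,3,3) → sorted (2,3,3,3): b_1=2>1, not a PF.
Total 256; non-PF = 256−125 = 131

131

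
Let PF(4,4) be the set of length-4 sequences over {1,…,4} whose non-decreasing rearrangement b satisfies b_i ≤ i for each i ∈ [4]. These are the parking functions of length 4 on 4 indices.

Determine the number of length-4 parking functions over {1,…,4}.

125

#PF = 1·5^3 = 1 · 125 = 125
Check (1,3,2,1) → sorted (1,1,2,3): b_i ≤ i ∀i, a PF.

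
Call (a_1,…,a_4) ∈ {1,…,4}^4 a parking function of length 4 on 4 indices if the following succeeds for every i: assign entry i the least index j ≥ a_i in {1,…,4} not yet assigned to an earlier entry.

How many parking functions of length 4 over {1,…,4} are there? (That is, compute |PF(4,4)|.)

|PF(4,4)| = (4−4+1)·(4+1)^(4−1) = 1 · 125 = 125 (Pollak)
E.g. (2,3,1,4) → sorted (1,2,3,4): b_i ≤ i ∀i, a PF.

125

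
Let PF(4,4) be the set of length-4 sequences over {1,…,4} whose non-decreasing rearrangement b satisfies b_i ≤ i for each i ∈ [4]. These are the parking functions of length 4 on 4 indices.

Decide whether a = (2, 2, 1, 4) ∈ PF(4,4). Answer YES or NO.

YES

Rearranged: b = (1, 2, 2, 4).
  b_1=1 ≤ 1
  b_2=2 ≤ 2
  b_3=2 ≤ 3
  b_4=4 ≤ 4
All bounds hold ⇒ YES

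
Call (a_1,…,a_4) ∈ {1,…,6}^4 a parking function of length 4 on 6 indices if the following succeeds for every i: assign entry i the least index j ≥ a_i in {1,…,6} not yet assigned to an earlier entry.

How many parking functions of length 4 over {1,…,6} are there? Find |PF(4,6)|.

|PF(4,6)| = (7−4)·7^(4−1) = 3×343 = 1029 (Pollak)
Example (2,6,3,5) → sorted (2,3,5,6): b_i ≤ 2+i ∀i, a PF.

1029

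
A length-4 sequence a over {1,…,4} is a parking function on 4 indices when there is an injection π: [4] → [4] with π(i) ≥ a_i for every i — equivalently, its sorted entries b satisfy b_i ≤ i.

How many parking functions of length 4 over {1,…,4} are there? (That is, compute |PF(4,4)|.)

|PF(4,4)| = (5−4)·5^(4−1) = 1·125 = 125 (Konheim–Weiss)
One tuple (2,1,2,2) → sorted (1,2,2,2): b_i ≤ i ∀i, a PF.

125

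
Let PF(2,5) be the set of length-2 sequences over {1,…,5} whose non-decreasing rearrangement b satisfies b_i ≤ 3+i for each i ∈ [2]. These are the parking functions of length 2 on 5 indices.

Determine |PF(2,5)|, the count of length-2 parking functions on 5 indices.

24

|PF| = (5+1−2)·(5+1)^{2−1} = 4×6 = 24 (Pollak)
E.g. (3,5) → sorted (3,5): b_i ≤ 3+i ∀i, a PF.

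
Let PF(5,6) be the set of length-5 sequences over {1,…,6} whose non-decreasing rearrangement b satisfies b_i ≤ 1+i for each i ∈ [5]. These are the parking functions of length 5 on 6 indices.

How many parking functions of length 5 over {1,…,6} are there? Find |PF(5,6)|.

#PF = (6+1−5)·(6+1)^{5−1} = 2 · 2401 = 4802 (Pollak)
One tuple (4,4,1,3,3) → sorted (1,3,3,4,4): b_i ≤ 1+i ∀i, a PF.

4802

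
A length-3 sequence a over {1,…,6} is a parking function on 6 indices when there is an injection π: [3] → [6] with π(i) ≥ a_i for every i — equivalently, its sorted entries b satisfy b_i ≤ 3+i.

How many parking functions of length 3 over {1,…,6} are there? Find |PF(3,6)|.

#PF = (6−3+1)·(6+1)^(3−1) = 4×49 = 196 (Pollak)
Check (5,1,6) → sorted (1,5,6): b_i ≤ 3+i ∀i, a PF.

196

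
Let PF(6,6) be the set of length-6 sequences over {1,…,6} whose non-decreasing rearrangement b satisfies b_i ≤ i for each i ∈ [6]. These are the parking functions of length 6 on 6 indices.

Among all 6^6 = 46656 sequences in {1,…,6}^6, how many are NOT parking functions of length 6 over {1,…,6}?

29849

Count = (7−6)·7^(6−1) = 1·16807 = 16807 (Konheim–Weiss)
Check (3,4,6,1,3,5) → sorted (1,3,3,4,5,6): b_2=3>2, not a PF.
So 46656 − 16807 = 29849 fail.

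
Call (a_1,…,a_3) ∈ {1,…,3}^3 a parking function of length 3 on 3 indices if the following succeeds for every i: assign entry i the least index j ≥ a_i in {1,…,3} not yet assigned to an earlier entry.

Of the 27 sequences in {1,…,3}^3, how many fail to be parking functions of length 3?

11

|PF(3,3)| = 1·4^2 = 1 · 16 = 16 [KW]
Check (2,3,3) → sorted (2,3,3): b_1=2>1, not a PF.
Total 27; non-PF = 27−16 = 11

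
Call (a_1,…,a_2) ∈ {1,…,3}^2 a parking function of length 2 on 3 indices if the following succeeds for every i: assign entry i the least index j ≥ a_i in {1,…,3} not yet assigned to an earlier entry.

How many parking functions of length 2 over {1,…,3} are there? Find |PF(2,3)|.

|PF(2,3)| = 2·4^1 = 2 · 4 = 8
E.g. (1,2) → sorted (1,2): b_i ≤ 1+i ∀i, a PF.

8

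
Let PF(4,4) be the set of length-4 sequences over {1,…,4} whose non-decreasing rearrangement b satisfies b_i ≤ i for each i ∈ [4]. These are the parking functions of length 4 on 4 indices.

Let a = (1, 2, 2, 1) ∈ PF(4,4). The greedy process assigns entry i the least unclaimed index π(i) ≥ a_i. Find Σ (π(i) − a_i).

Σπ(i) = 1+…+4 = 10; Σa = 1+2+2+1 = 6; disp = 10−6 = 4.

4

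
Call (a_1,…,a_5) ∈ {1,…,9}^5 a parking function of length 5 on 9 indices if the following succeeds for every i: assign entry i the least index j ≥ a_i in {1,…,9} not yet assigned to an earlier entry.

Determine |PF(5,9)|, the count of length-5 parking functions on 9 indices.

Count = (9+1−5)·(9+1)^{5−1} = 5·10000 = 50000
Check (8,3,6,1,3) → sorted (1,3,3,6,8): b_i ≤ 4+i ∀i, a PF.

50000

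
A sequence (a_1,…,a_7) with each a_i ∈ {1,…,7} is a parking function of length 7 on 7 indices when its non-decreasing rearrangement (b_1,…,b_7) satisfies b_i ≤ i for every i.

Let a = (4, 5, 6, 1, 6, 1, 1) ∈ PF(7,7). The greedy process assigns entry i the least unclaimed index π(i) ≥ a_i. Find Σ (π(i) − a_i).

4

Σπ = 7·8/2 = 28 (π permutes [7]); Σa = 4+5+6+1+6+1+1 = 24; disp = 28−24 = 4.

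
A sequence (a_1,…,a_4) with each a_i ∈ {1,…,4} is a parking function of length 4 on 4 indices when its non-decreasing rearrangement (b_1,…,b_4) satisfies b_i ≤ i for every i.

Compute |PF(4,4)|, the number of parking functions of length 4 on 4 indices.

125

#PF = (4−4+1)·(4+1)^(4−1) = 1·125 = 125 (Konheim–Weiss)
Check (4,3,1,1) → sorted (1,1,3,4): b_i ≤ i ∀i, a PF.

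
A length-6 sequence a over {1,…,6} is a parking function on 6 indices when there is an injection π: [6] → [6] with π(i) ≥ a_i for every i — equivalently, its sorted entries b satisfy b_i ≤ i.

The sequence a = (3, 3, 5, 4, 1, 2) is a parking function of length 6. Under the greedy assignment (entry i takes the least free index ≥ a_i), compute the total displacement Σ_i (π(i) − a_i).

Σπ = 6·7/2 = 21 (π permutes [6]); Σa = 3+3+5+4+1+2 = 18; disp = 21−18 = 3.

3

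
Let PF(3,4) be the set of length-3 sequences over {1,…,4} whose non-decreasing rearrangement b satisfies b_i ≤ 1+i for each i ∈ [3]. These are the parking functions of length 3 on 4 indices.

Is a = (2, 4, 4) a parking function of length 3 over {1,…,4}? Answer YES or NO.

NO

Order a: b = (2, 4, 4).
  b_1=2 ≤ 2
  b_2=4 > 3
  fails at i=2 ⇒ NO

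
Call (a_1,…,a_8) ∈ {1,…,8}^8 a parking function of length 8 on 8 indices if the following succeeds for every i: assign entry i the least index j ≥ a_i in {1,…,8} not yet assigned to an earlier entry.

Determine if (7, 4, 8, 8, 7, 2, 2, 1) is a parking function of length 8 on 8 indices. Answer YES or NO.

NO

Order a: b = (1, 2, 2, 4, 7, 7, 8, 8).
  b_1=1 ≤ 1
  b_2=2 ≤ 2
  b_3=2 ≤ 3
  b_4=4 ≤ 4
  b_5=7 > 5
  fails at i=5 ⇒ NO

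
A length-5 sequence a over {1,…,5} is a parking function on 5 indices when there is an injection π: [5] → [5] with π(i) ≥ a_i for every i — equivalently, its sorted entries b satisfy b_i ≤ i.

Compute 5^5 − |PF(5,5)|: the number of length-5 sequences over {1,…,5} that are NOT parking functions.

1829

#PF = (5+1−5)·(5+1)^{5−1} = 1·1296 = 1296
Check (5,5,2,2,5) → sorted (2,2,5,5,5): b_1=2>1, not a PF.
5^5 − 1296 = 3125 − 1296 = 1829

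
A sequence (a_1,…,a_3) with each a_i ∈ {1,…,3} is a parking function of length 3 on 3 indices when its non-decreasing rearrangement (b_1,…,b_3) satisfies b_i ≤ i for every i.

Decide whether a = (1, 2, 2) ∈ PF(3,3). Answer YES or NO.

YES

Rearranged: b = (1, 2, 2).
  b_1=1 ≤ 1
  b_2=2 ≤ 2
  b_3=2 ≤ 3
All bounds hold ⇒ YES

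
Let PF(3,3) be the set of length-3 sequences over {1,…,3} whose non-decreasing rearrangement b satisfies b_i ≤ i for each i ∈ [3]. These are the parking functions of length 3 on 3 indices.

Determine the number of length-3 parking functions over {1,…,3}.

16

#PF = (3+1−3)·(3+1)^{3−1} = 1·16 = 16
Example (2,2,1) → sorted (1,2,2): b_i ≤ i ∀i, a PF.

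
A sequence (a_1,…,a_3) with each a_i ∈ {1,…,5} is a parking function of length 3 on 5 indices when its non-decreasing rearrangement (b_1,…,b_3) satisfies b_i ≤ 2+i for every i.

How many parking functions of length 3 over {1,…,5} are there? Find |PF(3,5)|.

|PF(3,5)| = (5−3+1)·(5+1)^(3−1) = 3·36 = 108 (Konheim–Weiss)
E.g. (4,3,4) → sorted (3,4,4): b_i ≤ 2+i ∀i, a PF.

108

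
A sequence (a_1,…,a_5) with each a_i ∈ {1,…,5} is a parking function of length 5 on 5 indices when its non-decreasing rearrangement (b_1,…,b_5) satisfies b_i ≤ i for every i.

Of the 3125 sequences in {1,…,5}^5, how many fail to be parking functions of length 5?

|PF| = (5−5+1)·(5+1)^(5−1) = 1 · 1296 = 1296
Example (3,4,5,5,2) → sorted (2,3,4,5,5): b_1=2>1, not a PF.
5^5 − 1296 = 3125 − 1296 = 1829

1829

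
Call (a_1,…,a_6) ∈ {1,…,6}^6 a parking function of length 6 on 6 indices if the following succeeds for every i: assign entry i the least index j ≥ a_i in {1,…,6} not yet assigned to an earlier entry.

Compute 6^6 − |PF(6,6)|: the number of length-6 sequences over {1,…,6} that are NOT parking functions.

|PF| = (6+1−6)·(6+1)^{6−1} = 1×16807 = 16807
One tuple (1,5,6,6,2,6) → sorted (1,2,5,6,6,6): b_3=5>3, not a PF.
6^6 − 16807 = 46656 − 16807 = 29849

29849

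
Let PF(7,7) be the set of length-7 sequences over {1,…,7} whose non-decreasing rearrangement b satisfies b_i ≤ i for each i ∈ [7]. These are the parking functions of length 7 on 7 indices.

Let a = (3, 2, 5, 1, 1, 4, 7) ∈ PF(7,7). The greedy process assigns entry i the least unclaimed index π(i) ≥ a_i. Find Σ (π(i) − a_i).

5

Σπ(i) = 1+…+7 = 28; Σa = 3+2+5+1+1+4+7 = 23; disp = 28−23 = 5.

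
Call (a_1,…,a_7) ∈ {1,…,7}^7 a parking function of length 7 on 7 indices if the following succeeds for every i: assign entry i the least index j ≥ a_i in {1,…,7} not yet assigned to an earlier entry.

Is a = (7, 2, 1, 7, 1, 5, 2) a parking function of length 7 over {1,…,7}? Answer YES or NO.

Sorted: b = (1, 1, 2, 2, 5, 7, 7).
  b_1=1 ≤ 1
  b_2=1 ≤ 2
  b_3=2 ≤ 3
  b_4=2 ≤ 4
  b_5=5 ≤ 5
  b_6=7 > 6
  fails at i=6 ⇒ NO

NO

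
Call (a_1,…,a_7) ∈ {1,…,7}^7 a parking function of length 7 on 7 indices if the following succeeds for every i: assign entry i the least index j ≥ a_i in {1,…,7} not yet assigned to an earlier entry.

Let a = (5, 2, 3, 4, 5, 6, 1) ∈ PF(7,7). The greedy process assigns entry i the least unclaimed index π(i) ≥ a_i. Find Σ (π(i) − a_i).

Σπ(i) = 1+…+7 = 28; Σa = 5+2+3+4+5+6+1 = 26; disp = 28−26 = 2.

2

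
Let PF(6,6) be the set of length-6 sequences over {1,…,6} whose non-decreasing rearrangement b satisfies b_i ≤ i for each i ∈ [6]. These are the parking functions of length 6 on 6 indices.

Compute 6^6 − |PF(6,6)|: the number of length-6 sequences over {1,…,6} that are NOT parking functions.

Count = (6+1−6)·(6+1)^{6−1} = 1 · 16807 = 16807 [KW]
Example (4,5,4,3,4,2) → sorted (2,3,4,4,4,5): b_1=2>1, not a PF.
Total 46656; non-PF = 46656−16807 = 29849

29849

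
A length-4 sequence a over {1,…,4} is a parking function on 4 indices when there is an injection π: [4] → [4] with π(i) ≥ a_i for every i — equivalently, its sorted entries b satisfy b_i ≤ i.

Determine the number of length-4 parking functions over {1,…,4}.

#PF = (5−4)·5^(4−1) = 1×125 = 125 [KW]
E.g. (3,1,1,1) → sorted (1,1,1,3): b_i ≤ i ∀i, a PF.

125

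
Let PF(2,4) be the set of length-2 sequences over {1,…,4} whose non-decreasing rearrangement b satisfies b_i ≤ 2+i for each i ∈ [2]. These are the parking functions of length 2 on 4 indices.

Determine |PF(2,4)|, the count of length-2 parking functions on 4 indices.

15

#PF = (4+1−2)·(4+1)^{2−1} = 3·5 = 15 [KW]
One tuple (1,3) → sorted (1,3): b_i ≤ 2+i ∀i, a PF.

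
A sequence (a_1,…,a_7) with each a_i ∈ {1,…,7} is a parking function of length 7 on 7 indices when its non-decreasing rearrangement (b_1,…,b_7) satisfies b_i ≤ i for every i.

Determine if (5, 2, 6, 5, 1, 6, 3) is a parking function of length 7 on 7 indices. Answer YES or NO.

Rearranged: b = (1, 2, 3, 5, 5, 6, 6).
  b_1=1 ≤ 1
  b_2=2 ≤ 2
  b_3=3 ≤ 3
  b_4=5 > 4
  fails at i=4 ⇒ NO

NO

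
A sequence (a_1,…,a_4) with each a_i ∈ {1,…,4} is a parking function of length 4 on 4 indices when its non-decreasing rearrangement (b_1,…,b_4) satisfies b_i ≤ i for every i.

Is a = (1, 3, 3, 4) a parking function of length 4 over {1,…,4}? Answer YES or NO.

Rearranged: b = (1, 3, 3, 4).
  b_1=1 ≤ 1
  b_2=3 > 2
  fails at i=2 ⇒ NO

NO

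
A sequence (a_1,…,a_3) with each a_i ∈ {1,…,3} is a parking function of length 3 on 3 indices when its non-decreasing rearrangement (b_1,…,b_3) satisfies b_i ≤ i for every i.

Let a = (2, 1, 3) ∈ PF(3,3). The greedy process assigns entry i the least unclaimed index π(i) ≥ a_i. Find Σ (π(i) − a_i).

Σπ = 3·4/2 = 6 (π permutes [3]); Σa = 2+1+3 = 6; disp = 6−6 = 0.

0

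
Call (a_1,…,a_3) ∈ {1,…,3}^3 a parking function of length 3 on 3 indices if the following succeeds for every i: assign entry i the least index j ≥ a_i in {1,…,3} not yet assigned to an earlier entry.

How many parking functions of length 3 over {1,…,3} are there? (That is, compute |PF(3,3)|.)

16

|PF(3,3)| = 1·4^2 = 1×16 = 16 (Konheim–Weiss)
Example (3,2,1) → sorted (1,2,3): b_i ≤ i ∀i, a PF.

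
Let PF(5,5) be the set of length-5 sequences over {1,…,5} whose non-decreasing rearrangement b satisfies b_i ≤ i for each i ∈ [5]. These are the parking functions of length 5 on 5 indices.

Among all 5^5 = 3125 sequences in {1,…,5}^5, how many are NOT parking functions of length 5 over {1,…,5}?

1829

Count = (5−5+1)·(5+1)^(5−1) = 1 · 1296 = 1296 (Pollak)
Check (3,5,3,5,2) → sorted (2,3,3,5,5): b_1=2>1, not a PF.
5^5 − 1296 = 3125 − 1296 = 1829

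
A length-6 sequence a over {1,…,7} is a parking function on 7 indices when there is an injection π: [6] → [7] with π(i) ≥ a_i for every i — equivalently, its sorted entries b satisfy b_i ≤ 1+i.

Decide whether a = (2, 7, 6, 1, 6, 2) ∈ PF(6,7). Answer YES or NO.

Rearranged: b = (1, 2, 2, 6, 6, 7).
  b_1=1 ≤ 2
  b_2=2 ≤ 3
  b_3=2 ≤ 4
  b_4=6 > 5
  fails at i=4 ⇒ NO

NO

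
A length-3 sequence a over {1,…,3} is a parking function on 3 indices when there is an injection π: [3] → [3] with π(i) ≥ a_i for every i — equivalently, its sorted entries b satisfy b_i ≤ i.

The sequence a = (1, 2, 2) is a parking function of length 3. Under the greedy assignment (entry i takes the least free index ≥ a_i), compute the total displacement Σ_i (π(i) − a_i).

1

Σπ = 6 ({1..3} each once); Σa = 1+2+2 = 5; disp = 6−5 = 1.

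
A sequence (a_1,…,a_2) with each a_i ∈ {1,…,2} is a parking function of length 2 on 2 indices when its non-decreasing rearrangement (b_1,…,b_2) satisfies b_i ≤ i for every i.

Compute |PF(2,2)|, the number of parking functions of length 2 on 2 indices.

3

#PF = (2−2+1)·(2+1)^(2−1) = 1×3 = 3 (Pollak)
Check (2,1) → sorted (1,2): b_i ≤ i ∀i, a PF.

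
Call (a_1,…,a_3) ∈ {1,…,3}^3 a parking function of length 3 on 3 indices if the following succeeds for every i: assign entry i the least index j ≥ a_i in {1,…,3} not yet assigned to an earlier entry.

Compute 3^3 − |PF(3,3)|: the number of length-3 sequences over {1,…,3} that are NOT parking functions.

11

Count = (3+1−3)·(3+1)^{3−1} = 1·16 = 16 [KW]
E.g. (3,3,2) → sorted (2,3,3): b_1=2>1, not a PF.
3^3 − 16 = 27 − 16 = 11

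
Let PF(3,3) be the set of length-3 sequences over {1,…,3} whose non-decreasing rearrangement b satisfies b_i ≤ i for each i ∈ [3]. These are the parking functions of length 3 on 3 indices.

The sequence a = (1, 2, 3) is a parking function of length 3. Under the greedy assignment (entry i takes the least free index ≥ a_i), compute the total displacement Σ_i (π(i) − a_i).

0

Σπ = 3·4/2 = 6 (π permutes [3]); Σa = 1+2+3 = 6; disp = 6−6 = 0.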